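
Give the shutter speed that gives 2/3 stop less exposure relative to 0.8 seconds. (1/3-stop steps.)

Shutter speed: 0.8 → 0.6 → 0.5 — 2/3 stop shorter (darker).

0.5 s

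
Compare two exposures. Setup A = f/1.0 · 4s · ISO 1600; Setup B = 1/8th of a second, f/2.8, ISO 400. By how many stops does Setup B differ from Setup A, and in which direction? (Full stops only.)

Aperture: f/1.0 → f/1.4 → f/2 → f/2.8 — 3 stops smaller aperture (darker).
Shutter speed: 4 → 2 → 1 → 1/2 → 1/4 → 1/8 — 5 stops faster (darker).
ISO: 1600 → 800 → 400 — 2 stops lower (darker).
Net: −3 −5 −2 = −10 stops.

10 stops darker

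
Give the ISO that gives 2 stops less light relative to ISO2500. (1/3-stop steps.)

ISO 640

ISO: 2500 → 2000 → 1600 → 1250 → 1000 → 800 → 640 — 2 stops dropped (darker).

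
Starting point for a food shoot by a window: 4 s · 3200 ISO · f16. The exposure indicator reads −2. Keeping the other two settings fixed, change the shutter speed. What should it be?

Underexposed by 2 stops → need 2 stops brighter.
Shutter speed: 4 → 8 → 15.

15 s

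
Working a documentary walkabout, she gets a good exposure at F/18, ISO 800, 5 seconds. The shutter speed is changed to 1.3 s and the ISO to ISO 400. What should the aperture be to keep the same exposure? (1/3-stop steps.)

Shutter speed: 5 → 4 → 3.2 → 2.5 → 2 → 1.6 → 1.3 — 2 stops faster (darker).
ISO: 800 → 640 → 500 → 400 — 1 stop dropped (darker).
Net change so far: 3 stops darker. Offset with the aperture: f/18 → f/16 → f/14 → f/13 → f/11 → f/10 → f/9 → f/8 → f/7.1 → f/6.3.

f/6.3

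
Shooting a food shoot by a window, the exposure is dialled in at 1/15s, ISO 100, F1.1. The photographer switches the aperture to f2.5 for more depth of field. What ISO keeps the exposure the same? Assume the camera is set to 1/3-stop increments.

ISO 500

Aperture: f/1.1 → f/1.2 → f/1.4 → f/1.6 → f/1.8 → f/2 → f/2.2 → f/2.5 — 2 1/3 stops smaller aperture (darker).
Need 2 1/3 stops brighter from the ISO: 100 → 125 → 160 → 200 → 250 → 320 → 400 → 500.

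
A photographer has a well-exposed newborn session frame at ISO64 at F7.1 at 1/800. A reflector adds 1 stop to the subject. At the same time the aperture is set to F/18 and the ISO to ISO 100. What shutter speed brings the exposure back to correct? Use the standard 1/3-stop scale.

1/400s

Scene light: 1 stop brighter.
Aperture: f/7.1 → f/8 → f/9 → f/10 → f/11 → f/13 → f/14 → f/16 → f/18 — 2 2/3 stops narrower (darker).
ISO: 64 → 80 → 100 — 2/3 stop higher (brighter).
Net so far: 1 stop darker. Shutter speed: 1/800 → 1/640 → 1/500 → 1/400.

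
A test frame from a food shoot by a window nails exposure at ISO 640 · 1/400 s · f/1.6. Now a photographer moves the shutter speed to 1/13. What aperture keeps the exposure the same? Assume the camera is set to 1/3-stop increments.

Shutter speed: 1/400 → 1/320 → 1/250 → 1/200 → 1/160 → 1/125 → 1/100 → 1/80 → 1/60 → 1/50 → 1/40 → 1/30 → 1/25 → 1/20 → 1/15 → 1/13 — 5 stops slower (brighter).
Need 5 stops darker from the aperture: f/1.6 → f/1.8 → f/2 → f/2.2 → f/2.5 → f/2.8 → f/3.2 → f/3.5 → f/4 → f/4.5 → f/5 → f/5.6 → f/6.3 → f/7.1 → f/8 → f/9.

f/9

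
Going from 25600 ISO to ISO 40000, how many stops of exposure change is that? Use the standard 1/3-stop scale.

25600 → 32000 → 40000 — count the steps: 2 third-stops = 2/3 stop.

2/3 stop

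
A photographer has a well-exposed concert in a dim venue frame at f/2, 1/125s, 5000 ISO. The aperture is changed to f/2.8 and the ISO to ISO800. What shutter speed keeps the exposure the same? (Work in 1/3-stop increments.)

1/10s

Aperture: f/2 → f/2.2 → f/2.5 → f/2.8 — 1 stop stopped down (darker).
ISO: 5000 → 4000 → 3200 → 2500 → 2000 → 1600 → 1250 → 1000 → 800 — 2 2/3 stops dropped (darker).
Net change so far: 3 2/3 stops darker. Offset with the shutter speed: 1/125 → 1/100 → 1/80 → 1/60 → 1/50 → 1/40 → 1/30 → 1/25 → 1/20 → 1/15 → 1/13 → 1/10.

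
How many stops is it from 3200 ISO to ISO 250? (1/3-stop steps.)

3 2/3 stops

3200 → 2500 → 2000 → 1600 → 1250 → 1000 → 800 → 640 → 500 → 400 → 320 → 250 — count the steps: 11 third-stops = 3 2/3 stops.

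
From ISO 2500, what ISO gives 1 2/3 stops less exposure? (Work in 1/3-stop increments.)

ISO 800

ISO: 2500 → 2000 → 1600 → 1250 → 1000 → 800 — 1 2/3 stops lower (darker).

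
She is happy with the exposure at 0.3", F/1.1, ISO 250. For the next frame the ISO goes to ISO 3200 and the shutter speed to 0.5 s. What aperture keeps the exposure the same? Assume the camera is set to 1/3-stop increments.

f/5

ISO: 250 → 320 → 400 → 500 → 640 → 800 → 1000 → 1250 → 1600 → 2000 → 2500 → 3200 — 3 2/3 stops higher (brighter).
Shutter speed: 0.3 → 0.4 → 0.5 — 2/3 stop slower (brighter).
Net change so far: 4 1/3 stops brighter. Offset with the aperture: f/1.1 → f/1.2 → f/1.4 → f/1.6 → f/1.8 → f/2 → f/2.2 → f/2.5 → f/2.8 → f/3.2 → f/3.5 → f/4 → f/4.5 → f/5.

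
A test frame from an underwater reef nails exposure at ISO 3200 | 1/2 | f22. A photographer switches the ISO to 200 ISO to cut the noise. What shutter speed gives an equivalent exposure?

ISO: 3200 → 1600 → 800 → 400 → 200 — 4 stops dropped (darker).
Need 4 stops brighter from the shutter speed: 1/2 → 1 → 2 → 4 → 8.

8 s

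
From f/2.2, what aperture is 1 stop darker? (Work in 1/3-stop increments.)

f/3.2

Aperture: f/2.2 → f/2.5 → f/2.8 → f/3.2 — 1 stop narrower (darker).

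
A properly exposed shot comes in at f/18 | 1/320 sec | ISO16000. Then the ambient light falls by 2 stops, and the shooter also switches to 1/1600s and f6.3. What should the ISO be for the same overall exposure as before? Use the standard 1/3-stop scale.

ISO 40000

Scene light: 2 stops darker.
Shutter speed: 1/320 → 1/400 → 1/500 → 1/640 → 1/800 → 1/1000 → 1/1250 → 1/1600 — 2 1/3 stops shorter (darker).
Aperture: f/18 → f/16 → f/14 → f/13 → f/11 → f/10 → f/9 → f/8 → f/7.1 → f/6.3 — 3 stops larger aperture (brighter).
Net so far: 1 1/3 stops darker. ISO: 16000 → 20000 → 25600 → 32000 → 40000.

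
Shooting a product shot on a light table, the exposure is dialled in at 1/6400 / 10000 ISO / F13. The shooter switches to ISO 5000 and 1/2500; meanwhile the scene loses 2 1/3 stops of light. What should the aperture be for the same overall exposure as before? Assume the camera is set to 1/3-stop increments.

Scene light: 2 1/3 stops darker.
ISO: 10000 → 8000 → 6400 → 5000 — 1 stop lower (darker).
Shutter speed: 1/6400 → 1/5000 → 1/4000 → 1/3200 → 1/2500 — 1 1/3 stops longer (brighter).
Net so far: 2 stops darker. Aperture: f/13 → f/11 → f/10 → f/9 → f/8 → f/7.1 → f/6.3.

f/6.3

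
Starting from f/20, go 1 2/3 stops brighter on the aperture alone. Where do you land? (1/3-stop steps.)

Aperture: f/20 → f/18 → f/16 → f/14 → f/13 → f/11 — 1 2/3 stops wider (brighter).

f/11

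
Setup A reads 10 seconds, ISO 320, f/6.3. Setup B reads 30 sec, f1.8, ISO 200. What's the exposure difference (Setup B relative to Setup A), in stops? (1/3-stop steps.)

4 2/3 stops brighter

Aperture: f/6.3 → f/5.6 → f/5 → f/4.5 → f/4 → f/3.5 → f/3.2 → f/2.8 → f/2.5 → f/2.2 → f/2 → f/1.8 — 3 2/3 stops larger aperture (brighter).
Shutter speed: 10 → 13 → 15 → 20 → 25 → 30 — 1 2/3 stops slower (brighter).
ISO: 320 → 250 → 200 — 2/3 stop lower (darker).
Net: +3 2/3 +1 2/3 −2/3 = +4 2/3 stops.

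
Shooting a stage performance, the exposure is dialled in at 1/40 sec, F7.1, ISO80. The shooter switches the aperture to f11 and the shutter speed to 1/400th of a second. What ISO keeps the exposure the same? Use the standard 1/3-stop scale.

Aperture: f/7.1 → f/8 → f/9 → f/10 → f/11 — 1 1/3 stops smaller aperture (darker).
Shutter speed: 1/40 → 1/50 → 1/60 → 1/80 → 1/100 → 1/125 → 1/160 → 1/200 → 1/250 → 1/320 → 1/400 — 3 1/3 stops shorter (darker).
Net change so far: 4 2/3 stops darker. Offset with the ISO: 80 → 100 → 125 → 160 → 200 → 250 → 320 → 400 → 500 → 640 → 800 → 1000 → 1250 → 1600 → 2000.

ISO 2000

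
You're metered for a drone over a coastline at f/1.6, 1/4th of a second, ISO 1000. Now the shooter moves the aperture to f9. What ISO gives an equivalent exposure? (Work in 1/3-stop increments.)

Aperture: f/1.6 → f/1.8 → f/2 → f/2.2 → f/2.5 → f/2.8 → f/3.2 → f/3.5 → f/4 → f/4.5 → f/5 → f/5.6 → f/6.3 → f/7.1 → f/8 → f/9 — 5 stops narrower (darker).
Need 5 stops brighter from the ISO: 1000 → 1250 → 1600 → 2000 → 2500 → 3200 → 4000 → 5000 → 6400 → 8000 → 10000 → 12800 → 16000 → 20000 → 25600 → 32000.

ISO 32000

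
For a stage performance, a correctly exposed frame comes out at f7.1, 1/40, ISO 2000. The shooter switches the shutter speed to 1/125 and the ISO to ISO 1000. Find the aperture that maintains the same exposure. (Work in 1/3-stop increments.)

f/2.8

Shutter speed: 1/40 → 1/50 → 1/60 → 1/80 → 1/100 → 1/125 — 1 2/3 stops shorter (darker).
ISO: 2000 → 1600 → 1250 → 1000 — 1 stop lower (darker).
Net change so far: 2 2/3 stops darker. Offset with the aperture: f/7.1 → f/6.3 → f/5.6 → f/5 → f/4.5 → f/4 → f/3.5 → f/3.2 → f/2.8.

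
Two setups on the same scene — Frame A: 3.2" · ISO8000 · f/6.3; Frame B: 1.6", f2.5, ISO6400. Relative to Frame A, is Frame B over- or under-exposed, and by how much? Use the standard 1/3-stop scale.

1 1/3 stops brighter

Aperture: f/6.3 → f/5.6 → f/5 → f/4.5 → f/4 → f/3.5 → f/3.2 → f/2.8 → f/2.5 — 2 2/3 stops larger aperture (brighter).
Shutter speed: 3.2 → 2.5 → 2 → 1.6 — 1 stop shorter (darker).
ISO: 8000 → 6400 — 1/3 stop lower (darker).
Net: +2 2/3 −1 −1/3 = +1 1/3 stops.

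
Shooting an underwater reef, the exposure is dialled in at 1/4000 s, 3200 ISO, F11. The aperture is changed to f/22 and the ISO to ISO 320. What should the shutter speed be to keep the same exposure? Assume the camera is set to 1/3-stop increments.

Aperture: f/11 → f/13 → f/14 → f/16 → f/18 → f/20 → f/22 — 2 stops stopped down (darker).
ISO: 3200 → 2500 → 2000 → 1600 → 1250 → 1000 → 800 → 640 → 500 → 400 → 320 — 3 1/3 stops lower (darker).
Net change so far: 5 1/3 stops darker. Offset with the shutter speed: 1/4000 → 1/3200 → 1/2500 → 1/2000 → 1/1600 → 1/1250 → 1/1000 → 1/800 → 1/640 → 1/500 → 1/400 → 1/320 → 1/250 → 1/200 → 1/160 → 1/125 → 1/100.

1/100s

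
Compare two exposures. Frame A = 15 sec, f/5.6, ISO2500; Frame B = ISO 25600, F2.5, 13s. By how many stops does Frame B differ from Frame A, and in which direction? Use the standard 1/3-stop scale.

Aperture: f/5.6 → f/5 → f/4.5 → f/4 → f/3.5 → f/3.2 → f/2.8 → f/2.5 — 2 1/3 stops wider (brighter).
Shutter speed: 15 → 13 — 1/3 stop shorter (darker).
ISO: 2500 → 3200 → 4000 → 5000 → 6400 → 8000 → 10000 → 12800 → 16000 → 20000 → 25600 — 3 1/3 stops raised (brighter).
Net: +2 1/3 −1/3 +3 1/3 = +5 1/3 stops.

5 1/3 stops brighter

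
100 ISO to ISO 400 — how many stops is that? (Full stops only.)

100 → 200 → 400 — count the steps: 2 stops.

2 stops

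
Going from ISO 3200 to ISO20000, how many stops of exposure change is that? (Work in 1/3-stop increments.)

2 2/3 stops

3200 → 4000 → 5000 → 6400 → 8000 → 10000 → 12800 → 16000 → 20000 — count the steps: 8 third-stops = 2 2/3 stops.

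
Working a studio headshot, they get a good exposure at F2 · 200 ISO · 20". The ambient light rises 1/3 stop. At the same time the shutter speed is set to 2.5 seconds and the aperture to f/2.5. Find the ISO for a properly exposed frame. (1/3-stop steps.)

ISO 2000

Scene light: 1/3 stop brighter.
Shutter speed: 20 → 15 → 13 → 10 → 8 → 6 → 5 → 4 → 3.2 → 2.5 — 3 stops shorter (darker).
Aperture: f/2 → f/2.2 → f/2.5 — 2/3 stop smaller aperture (darker).
Net so far: 3 1/3 stops darker. ISO: 200 → 250 → 320 → 400 → 500 → 640 → 800 → 1000 → 1250 → 1600 → 2000.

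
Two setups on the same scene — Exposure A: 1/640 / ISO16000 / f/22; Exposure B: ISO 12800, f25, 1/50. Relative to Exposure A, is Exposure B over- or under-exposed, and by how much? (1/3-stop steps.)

3 stops brighter

Aperture: f/22 → f/25 — 1/3 stop stopped down (darker).
Shutter speed: 1/640 → 1/500 → 1/400 → 1/320 → 1/250 → 1/200 → 1/160 → 1/125 → 1/100 → 1/80 → 1/60 → 1/50 — 3 2/3 stops slower (brighter).
ISO: 16000 → 12800 — 1/3 stop lower (darker).
Net: −1/3 +3 2/3 −1/3 = +3 stops.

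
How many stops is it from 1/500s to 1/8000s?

4 stops

1/500 → 1/1000 → 1/2000 → 1/4000 → 1/8000 — count the steps: 4 stops.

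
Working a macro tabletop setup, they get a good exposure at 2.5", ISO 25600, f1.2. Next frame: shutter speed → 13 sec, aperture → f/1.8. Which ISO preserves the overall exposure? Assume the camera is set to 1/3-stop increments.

ISO 10000

Shutter speed: 2.5 → 3.2 → 4 → 5 → 6 → 8 → 10 → 13 — 2 1/3 stops slower (brighter).
Aperture: f/1.2 → f/1.4 → f/1.6 → f/1.8 — 1 stop narrower (darker).
Net change so far: 1 1/3 stops brighter. Offset with the ISO: 25600 → 20000 → 16000 → 12800 → 10000.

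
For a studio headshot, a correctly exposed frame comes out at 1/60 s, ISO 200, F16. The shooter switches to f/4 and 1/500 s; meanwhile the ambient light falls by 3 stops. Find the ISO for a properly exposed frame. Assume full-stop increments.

Scene light: 3 stops darker.
Aperture: f/16 → f/11 → f/8 → f/5.6 → f/4 — 4 stops opened up (brighter).
Shutter speed: 1/60 → 1/125 → 1/250 → 1/500 — 3 stops faster (darker).
Net so far: 2 stops darker. ISO: 200 → 400 → 800.

ISO 800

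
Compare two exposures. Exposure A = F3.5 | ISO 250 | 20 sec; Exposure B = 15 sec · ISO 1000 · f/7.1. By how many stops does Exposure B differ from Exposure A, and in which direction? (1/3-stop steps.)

1/3 stop darker

Aperture: f/3.5 → f/4 → f/4.5 → f/5 → f/5.6 → f/6.3 → f/7.1 — 2 stops smaller aperture (darker).
Shutter speed: 20 → 15 — 1/3 stop faster (darker).
ISO: 250 → 320 → 400 → 500 → 640 → 800 → 1000 — 2 stops raised (brighter).
Net: −2 −1/3 +2 = −1/3 stops.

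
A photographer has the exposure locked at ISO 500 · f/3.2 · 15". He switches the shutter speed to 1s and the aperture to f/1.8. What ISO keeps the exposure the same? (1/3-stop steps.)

Shutter speed: 15 → 13 → 10 → 8 → 6 → 5 → 4 → 3.2 → 2.5 → 2 → 1.6 → 1.3 → 1 — 4 stops shorter (darker).
Aperture: f/3.2 → f/2.8 → f/2.5 → f/2.2 → f/2 → f/1.8 — 1 2/3 stops opened up (brighter).
Net change so far: 2 1/3 stops darker. Offset with the ISO: 500 → 640 → 800 → 1000 → 1250 → 1600 → 2000 → 2500.

ISO 2500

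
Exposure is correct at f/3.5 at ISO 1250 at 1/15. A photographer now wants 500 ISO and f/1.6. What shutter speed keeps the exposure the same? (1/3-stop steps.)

1/30s

ISO: 1250 → 1000 → 800 → 640 → 500 — 1 1/3 stops dropped (darker).
Aperture: f/3.5 → f/3.2 → f/2.8 → f/2.5 → f/2.2 → f/2 → f/1.8 → f/1.6 — 2 1/3 stops opened up (brighter).
Net change so far: 1 stop brighter. Offset with the shutter speed: 1/15 → 1/20 → 1/25 → 1/30.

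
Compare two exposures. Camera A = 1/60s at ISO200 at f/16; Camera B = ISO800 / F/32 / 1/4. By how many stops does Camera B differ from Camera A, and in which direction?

4 stops brighter

Aperture: f/16 → f/22 → f/32 — 2 stops smaller aperture (darker).
Shutter speed: 1/60 → 1/30 → 1/15 → 1/8 → 1/4 — 4 stops longer (brighter).
ISO: 200 → 400 → 800 — 2 stops higher (brighter).
Net: −2 +4 +2 = +4 stops.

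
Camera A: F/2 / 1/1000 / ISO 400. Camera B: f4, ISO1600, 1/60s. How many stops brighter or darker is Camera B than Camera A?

4 stops brighter

Aperture: f/2 → f/2.8 → f/4 — 2 stops smaller aperture (darker).
Shutter speed: 1/1000 → 1/500 → 1/250 → 1/125 → 1/60 — 4 stops longer (brighter).
ISO: 400 → 800 → 1600 — 2 stops raised (brighter).
Net: −2 +4 +2 = +4 stops.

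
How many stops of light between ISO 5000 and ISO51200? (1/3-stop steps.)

5000 → 6400 → 8000 → 10000 → 12800 → 16000 → 20000 → 25600 → 32000 → 40000 → 51200 — count the steps: 10 third-stops = 3 1/3 stops.

3 1/3 stops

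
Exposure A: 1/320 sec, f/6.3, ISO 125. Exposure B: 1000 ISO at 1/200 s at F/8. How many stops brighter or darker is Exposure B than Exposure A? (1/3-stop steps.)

Aperture: f/6.3 → f/7.1 → f/8 — 2/3 stop stopped down (darker).
Shutter speed: 1/320 → 1/250 → 1/200 — 2/3 stop slower (brighter).
ISO: 125 → 160 → 200 → 250 → 320 → 400 → 500 → 640 → 800 → 1000 — 3 stops higher (brighter).
Net: −2/3 +2/3 +3 = +3 stops.

3 stops brighter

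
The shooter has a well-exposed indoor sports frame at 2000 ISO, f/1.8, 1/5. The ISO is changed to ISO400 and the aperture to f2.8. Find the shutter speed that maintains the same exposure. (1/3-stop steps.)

ISO: 2000 → 1600 → 1250 → 1000 → 800 → 640 → 500 → 400 — 2 1/3 stops lower (darker).
Aperture: f/1.8 → f/2 → f/2.2 → f/2.5 → f/2.8 — 1 1/3 stops stopped down (darker).
Net change so far: 3 2/3 stops darker. Offset with the shutter speed: 1/5 → 1/4 → 0.3 → 0.4 → 0.5 → 0.6 → 0.8 → 1 → 1.3 → 1.6 → 2 → 2.5.

2.5 s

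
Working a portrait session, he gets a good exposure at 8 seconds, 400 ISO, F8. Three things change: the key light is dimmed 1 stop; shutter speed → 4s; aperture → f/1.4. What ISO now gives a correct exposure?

ISO 50

Scene light: 1 stop darker.
Shutter speed: 8 → 4 — 1 stop faster (darker).
Aperture: f/8 → f/5.6 → f/4 → f/2.8 → f/2 → f/1.4 — 5 stops opened up (brighter).
Net so far: 3 stops brighter. ISO: 400 → 200 → 100 → 50.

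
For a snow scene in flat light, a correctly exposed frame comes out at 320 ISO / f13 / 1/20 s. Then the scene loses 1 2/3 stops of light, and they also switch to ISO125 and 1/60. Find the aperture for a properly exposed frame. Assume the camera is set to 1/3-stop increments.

Scene light: 1 2/3 stops darker.
ISO: 320 → 250 → 200 → 160 → 125 — 1 1/3 stops dropped (darker).
Shutter speed: 1/20 → 1/25 → 1/30 → 1/40 → 1/50 → 1/60 — 1 2/3 stops faster (darker).
Net so far: 4 2/3 stops darker. Aperture: f/13 → f/11 → f/10 → f/9 → f/8 → f/7.1 → f/6.3 → f/5.6 → f/5 → f/4.5 → f/4 → f/3.5 → f/3.2 → f/2.8 → f/2.5.

f/2.5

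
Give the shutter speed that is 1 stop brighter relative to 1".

2 s

Shutter speed: 1 → 2 — 1 stop slower (brighter).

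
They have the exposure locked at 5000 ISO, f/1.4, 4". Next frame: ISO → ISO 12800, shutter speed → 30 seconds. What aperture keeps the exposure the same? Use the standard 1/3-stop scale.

ISO: 5000 → 6400 → 8000 → 10000 → 12800 — 1 1/3 stops raised (brighter).
Shutter speed: 4 → 5 → 6 → 8 → 10 → 13 → 15 → 20 → 25 → 30 — 3 stops longer (brighter).
Net change so far: 4 1/3 stops brighter. Offset with the aperture: f/1.4 → f/1.6 → f/1.8 → f/2 → f/2.2 → f/2.5 → f/2.8 → f/3.2 → f/3.5 → f/4 → f/4.5 → f/5 → f/5.6 → f/6.3.

f/6.3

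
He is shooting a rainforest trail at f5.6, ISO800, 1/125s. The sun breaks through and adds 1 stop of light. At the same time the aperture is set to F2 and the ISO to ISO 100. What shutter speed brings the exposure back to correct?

1/250s

Scene light: 1 stop brighter.
Aperture: f/5.6 → f/4 → f/2.8 → f/2 — 3 stops larger aperture (brighter).
ISO: 800 → 400 → 200 → 100 — 3 stops dropped (darker).
Net so far: 1 stop brighter. Shutter speed: 1/125 → 1/250.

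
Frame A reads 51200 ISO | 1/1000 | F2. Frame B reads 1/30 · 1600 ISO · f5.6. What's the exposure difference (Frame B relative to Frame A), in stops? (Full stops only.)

3 stops darker

Aperture: f/2 → f/2.8 → f/4 → f/5.6 — 3 stops smaller aperture (darker).
Shutter speed: 1/1000 → 1/500 → 1/250 → 1/125 → 1/60 → 1/30 — 5 stops longer (brighter).
ISO: 51200 → 25600 → 12800 → 6400 → 3200 → 1600 — 5 stops lower (darker).
Net: −3 +5 −5 = −3 stops.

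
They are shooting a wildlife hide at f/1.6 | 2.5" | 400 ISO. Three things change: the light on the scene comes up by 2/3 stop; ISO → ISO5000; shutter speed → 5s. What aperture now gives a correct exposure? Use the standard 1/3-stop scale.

f/10

Scene light: 2/3 stop brighter.
ISO: 400 → 500 → 640 → 800 → 1000 → 1250 → 1600 → 2000 → 2500 → 3200 → 4000 → 5000 — 3 2/3 stops higher (brighter).
Shutter speed: 2.5 → 3.2 → 4 → 5 — 1 stop slower (brighter).
Net so far: 5 1/3 stops brighter. Aperture: f/1.6 → f/1.8 → f/2 → f/2.2 → f/2.5 → f/2.8 → f/3.2 → f/3.5 → f/4 → f/4.5 → f/5 → f/5.6 → f/6.3 → f/7.1 → f/8 → f/9 → f/10.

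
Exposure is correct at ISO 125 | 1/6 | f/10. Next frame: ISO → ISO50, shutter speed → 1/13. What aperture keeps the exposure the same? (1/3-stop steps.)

f/4.5

ISO: 125 → 100 → 80 → 64 → 50 — 1 1/3 stops lower (darker).
Shutter speed: 1/6 → 1/8 → 1/10 → 1/13 — 1 stop shorter (darker).
Net change so far: 2 1/3 stops darker. Offset with the aperture: f/10 → f/9 → f/8 → f/7.1 → f/6.3 → f/5.6 → f/5 → f/4.5.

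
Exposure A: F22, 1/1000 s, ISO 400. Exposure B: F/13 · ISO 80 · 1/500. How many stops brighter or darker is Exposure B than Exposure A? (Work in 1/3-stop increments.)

1/3 stop brighter

Aperture: f/22 → f/20 → f/18 → f/16 → f/14 → f/13 — 1 2/3 stops opened up (brighter).
Shutter speed: 1/1000 → 1/800 → 1/640 → 1/500 — 1 stop longer (brighter).
ISO: 400 → 320 → 250 → 200 → 160 → 125 → 100 → 80 — 2 1/3 stops dropped (darker).
Net: +1 2/3 +1 −2 1/3 = +1/3 stops.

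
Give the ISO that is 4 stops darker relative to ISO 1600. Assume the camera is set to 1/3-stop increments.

ISO 100

ISO: 1600 → 1250 → 1000 → 800 → 640 → 500 → 400 → 320 → 250 → 200 → 160 → 125 → 100 — 4 stops lower (darker).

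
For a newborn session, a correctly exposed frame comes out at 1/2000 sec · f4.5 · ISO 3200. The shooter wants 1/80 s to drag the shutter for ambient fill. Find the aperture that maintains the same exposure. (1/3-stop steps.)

Shutter speed: 1/2000 → 1/1600 → 1/1250 → 1/1000 → 1/800 → 1/640 → 1/500 → 1/400 → 1/320 → 1/250 → 1/200 → 1/160 → 1/125 → 1/100 → 1/80 — 4 2/3 stops longer (brighter).
Need 4 2/3 stops darker from the aperture: f/4.5 → f/5 → f/5.6 → f/6.3 → f/7.1 → f/8 → f/9 → f/10 → f/11 → f/13 → f/14 → f/16 → f/18 → f/20 → f/22.

f/22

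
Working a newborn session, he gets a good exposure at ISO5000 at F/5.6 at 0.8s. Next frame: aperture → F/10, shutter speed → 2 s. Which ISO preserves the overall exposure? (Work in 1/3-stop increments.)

ISO 6400

Aperture: f/5.6 → f/6.3 → f/7.1 → f/8 → f/9 → f/10 — 1 2/3 stops stopped down (darker).
Shutter speed: 0.8 → 1 → 1.3 → 1.6 → 2 — 1 1/3 stops slower (brighter).
Net change so far: 1/3 stop darker. Offset with the ISO: 5000 → 6400.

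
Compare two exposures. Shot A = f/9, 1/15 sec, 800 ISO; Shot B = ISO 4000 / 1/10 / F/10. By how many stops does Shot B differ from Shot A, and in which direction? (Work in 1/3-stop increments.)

2 2/3 stops brighter

Aperture: f/9 → f/10 — 1/3 stop stopped down (darker).
Shutter speed: 1/15 → 1/13 → 1/10 — 2/3 stop longer (brighter).
ISO: 800 → 1000 → 1250 → 1600 → 2000 → 2500 → 3200 → 4000 — 2 1/3 stops higher (brighter).
Net: −1/3 +2/3 +2 1/3 = +2 2/3 stops.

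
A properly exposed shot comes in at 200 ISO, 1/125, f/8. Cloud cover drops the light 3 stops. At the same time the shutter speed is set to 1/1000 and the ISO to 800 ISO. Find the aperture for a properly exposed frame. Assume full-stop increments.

f/2

Scene light: 3 stops darker.
Shutter speed: 1/125 → 1/250 → 1/500 → 1/1000 — 3 stops faster (darker).
ISO: 200 → 400 → 800 — 2 stops raised (brighter).
Net so far: 4 stops darker. Aperture: f/8 → f/5.6 → f/4 → f/2.8 → f/2.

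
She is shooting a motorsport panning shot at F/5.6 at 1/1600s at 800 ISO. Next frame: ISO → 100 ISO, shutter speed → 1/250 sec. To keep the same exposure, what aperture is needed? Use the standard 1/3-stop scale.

f/5

ISO: 800 → 640 → 500 → 400 → 320 → 250 → 200 → 160 → 125 → 100 — 3 stops lower (darker).
Shutter speed: 1/1600 → 1/1250 → 1/1000 → 1/800 → 1/640 → 1/500 → 1/400 → 1/320 → 1/250 — 2 2/3 stops longer (brighter).
Net change so far: 1/3 stop darker. Offset with the aperture: f/5.6 → f/5.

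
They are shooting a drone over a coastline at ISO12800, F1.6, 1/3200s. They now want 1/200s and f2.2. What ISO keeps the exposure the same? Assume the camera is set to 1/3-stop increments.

ISO 1600

Shutter speed: 1/3200 → 1/2500 → 1/2000 → 1/1600 → 1/1250 → 1/1000 → 1/800 → 1/640 → 1/500 → 1/400 → 1/320 → 1/250 → 1/200 — 4 stops longer (brighter).
Aperture: f/1.6 → f/1.8 → f/2 → f/2.2 — 1 stop narrower (darker).
Net change so far: 3 stops brighter. Offset with the ISO: 12800 → 10000 → 8000 → 6400 → 5000 → 4000 → 3200 → 2500 → 2000 → 1600.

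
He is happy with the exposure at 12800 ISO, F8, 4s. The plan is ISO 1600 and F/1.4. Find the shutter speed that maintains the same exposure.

1 s

ISO: 12800 → 6400 → 3200 → 1600 — 3 stops dropped (darker).
Aperture: f/8 → f/5.6 → f/4 → f/2.8 → f/2 → f/1.4 — 5 stops larger aperture (brighter).
Net change so far: 2 stops brighter. Offset with the shutter speed: 4 → 2 → 1.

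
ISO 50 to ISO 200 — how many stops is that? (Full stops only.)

50 → 100 → 200 — count the steps: 2 stops.

2 stops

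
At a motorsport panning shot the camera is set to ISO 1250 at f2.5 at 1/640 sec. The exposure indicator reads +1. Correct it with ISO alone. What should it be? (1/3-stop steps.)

Overexposed by 1 stop → need 1 stop darker.
ISO: 1250 → 1000 → 800 → 640.

ISO 640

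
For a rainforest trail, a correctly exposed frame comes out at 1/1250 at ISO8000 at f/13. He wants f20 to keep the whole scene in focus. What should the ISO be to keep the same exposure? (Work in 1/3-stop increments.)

ISO 20000

Aperture: f/13 → f/14 → f/16 → f/18 → f/20 — 1 1/3 stops stopped down (darker).
Need 1 1/3 stops brighter from the ISO: 8000 → 10000 → 12800 → 16000 → 20000.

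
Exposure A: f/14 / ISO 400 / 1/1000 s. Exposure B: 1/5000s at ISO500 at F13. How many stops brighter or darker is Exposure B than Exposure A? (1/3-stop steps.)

Aperture: f/14 → f/13 — 1/3 stop opened up (brighter).
Shutter speed: 1/1000 → 1/1250 → 1/1600 → 1/2000 → 1/2500 → 1/3200 → 1/4000 → 1/5000 — 2 1/3 stops faster (darker).
ISO: 400 → 500 — 1/3 stop raised (brighter).
Net: +1/3 −2 1/3 +1/3 = −1 2/3 stops.

1 2/3 stops darker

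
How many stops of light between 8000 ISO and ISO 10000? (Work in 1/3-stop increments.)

8000 → 10000 — count the steps: 1 third-stops = 1/3 stop.

1/3 stop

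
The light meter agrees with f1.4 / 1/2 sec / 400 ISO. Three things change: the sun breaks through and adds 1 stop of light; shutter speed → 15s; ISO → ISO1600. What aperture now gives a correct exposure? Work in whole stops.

f/22

Scene light: 1 stop brighter.
Shutter speed: 1/2 → 1 → 2 → 4 → 8 → 15 — 5 stops longer (brighter).
ISO: 400 → 800 → 1600 — 2 stops raised (brighter).
Net so far: 8 stops brighter. Aperture: f/1.4 → f/2 → f/2.8 → f/4 → f/5.6 → f/8 → f/11 → f/16 → f/22.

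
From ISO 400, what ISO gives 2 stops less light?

ISO 100

ISO: 400 → 200 → 100 — 2 stops dropped (darker).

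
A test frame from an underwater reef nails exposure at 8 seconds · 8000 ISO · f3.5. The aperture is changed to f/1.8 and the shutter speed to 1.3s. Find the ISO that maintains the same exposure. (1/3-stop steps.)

Aperture: f/3.5 → f/3.2 → f/2.8 → f/2.5 → f/2.2 → f/2 → f/1.8 — 2 stops larger aperture (brighter).
Shutter speed: 8 → 6 → 5 → 4 → 3.2 → 2.5 → 2 → 1.6 → 1.3 — 2 2/3 stops faster (darker).
Net change so far: 2/3 stop darker. Offset with the ISO: 8000 → 10000 → 12800.

ISO 12800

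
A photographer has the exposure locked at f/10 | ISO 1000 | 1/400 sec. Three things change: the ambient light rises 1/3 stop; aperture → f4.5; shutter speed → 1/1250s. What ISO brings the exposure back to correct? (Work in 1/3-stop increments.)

Scene light: 1/3 stop brighter.
Aperture: f/10 → f/9 → f/8 → f/7.1 → f/6.3 → f/5.6 → f/5 → f/4.5 — 2 1/3 stops opened up (brighter).
Shutter speed: 1/400 → 1/500 → 1/640 → 1/800 → 1/1000 → 1/1250 — 1 2/3 stops shorter (darker).
Net so far: 1 stop brighter. ISO: 1000 → 800 → 640 → 500.

ISO 500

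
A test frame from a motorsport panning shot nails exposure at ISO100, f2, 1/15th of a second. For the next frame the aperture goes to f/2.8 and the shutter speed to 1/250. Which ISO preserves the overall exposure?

Aperture: f/2 → f/2.8 — 1 stop stopped down (darker).
Shutter speed: 1/15 → 1/30 → 1/60 → 1/125 → 1/250 — 4 stops faster (darker).
Net change so far: 5 stops darker. Offset with the ISO: 100 → 200 → 400 → 800 → 1600 → 3200.

ISO 3200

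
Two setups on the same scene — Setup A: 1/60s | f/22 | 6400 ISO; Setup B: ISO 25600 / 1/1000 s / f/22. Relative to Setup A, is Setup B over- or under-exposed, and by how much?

2 stops darker

Aperture: unchanged.
Shutter speed: 1/60 → 1/125 → 1/250 → 1/500 → 1/1000 — 4 stops faster (darker).
ISO: 6400 → 12800 → 25600 — 2 stops raised (brighter).
Net: −4 +2 = −2 stops.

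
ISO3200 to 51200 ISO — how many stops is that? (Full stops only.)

4 stops

3200 → 6400 → 12800 → 25600 → 51200 — count the steps: 4 stops.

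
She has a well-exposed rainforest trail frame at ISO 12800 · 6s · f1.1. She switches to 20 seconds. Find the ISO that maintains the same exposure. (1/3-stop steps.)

Shutter speed: 6 → 8 → 10 → 13 → 15 → 20 — 1 2/3 stops slower (brighter).
Need 1 2/3 stops darker from the ISO: 12800 → 10000 → 8000 → 6400 → 5000 → 4000.

ISO 4000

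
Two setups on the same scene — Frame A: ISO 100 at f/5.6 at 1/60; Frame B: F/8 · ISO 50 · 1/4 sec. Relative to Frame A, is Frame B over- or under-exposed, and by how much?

2 stops brighter

Aperture: f/5.6 → f/8 — 1 stop stopped down (darker).
Shutter speed: 1/60 → 1/30 → 1/15 → 1/8 → 1/4 — 4 stops slower (brighter).
ISO: 100 → 50 — 1 stop lower (darker).
Net: −1 +4 −1 = +2 stops.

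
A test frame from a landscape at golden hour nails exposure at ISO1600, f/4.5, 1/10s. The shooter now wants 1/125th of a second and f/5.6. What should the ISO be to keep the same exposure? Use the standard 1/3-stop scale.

ISO 32000

Shutter speed: 1/10 → 1/13 → 1/15 → 1/20 → 1/25 → 1/30 → 1/40 → 1/50 → 1/60 → 1/80 → 1/100 → 1/125 — 3 2/3 stops faster (darker).
Aperture: f/4.5 → f/5 → f/5.6 — 2/3 stop narrower (darker).
Net change so far: 4 1/3 stops darker. Offset with the ISO: 1600 → 2000 → 2500 → 3200 → 4000 → 5000 → 6400 → 8000 → 10000 → 12800 → 16000 → 20000 → 25600 → 32000.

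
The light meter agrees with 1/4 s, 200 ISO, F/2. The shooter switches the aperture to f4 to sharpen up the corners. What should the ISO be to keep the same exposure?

Aperture: f/2 → f/2.8 → f/4 — 2 stops stopped down (darker).
Need 2 stops brighter from the ISO: 200 → 400 → 800.

ISO 800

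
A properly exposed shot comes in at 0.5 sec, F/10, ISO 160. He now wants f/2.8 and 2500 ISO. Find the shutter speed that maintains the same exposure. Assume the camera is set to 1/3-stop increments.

Aperture: f/10 → f/9 → f/8 → f/7.1 → f/6.3 → f/5.6 → f/5 → f/4.5 → f/4 → f/3.5 → f/3.2 → f/2.8 — 3 2/3 stops opened up (brighter).
ISO: 160 → 200 → 250 → 320 → 400 → 500 → 640 → 800 → 1000 → 1250 → 1600 → 2000 → 2500 — 4 stops higher (brighter).
Net change so far: 7 2/3 stops brighter. Offset with the shutter speed: 0.5 → 0.4 → 0.3 → 1/4 → 1/5 → 1/6 → 1/8 → 1/10 → 1/13 → 1/15 → 1/20 → 1/25 → 1/30 → 1/40 → 1/50 → 1/60 → 1/80 → 1/100 → 1/125 → 1/160 → 1/200 → 1/250 → 1/320 → 1/400.

1/400s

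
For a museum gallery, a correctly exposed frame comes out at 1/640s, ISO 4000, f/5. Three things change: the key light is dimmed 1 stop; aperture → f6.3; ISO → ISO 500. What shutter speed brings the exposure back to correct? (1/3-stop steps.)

Scene light: 1 stop darker.
Aperture: f/5 → f/5.6 → f/6.3 — 2/3 stop narrower (darker).
ISO: 4000 → 3200 → 2500 → 2000 → 1600 → 1250 → 1000 → 800 → 640 → 500 — 3 stops lower (darker).
Net so far: 4 2/3 stops darker. Shutter speed: 1/640 → 1/500 → 1/400 → 1/320 → 1/250 → 1/200 → 1/160 → 1/125 → 1/100 → 1/80 → 1/60 → 1/50 → 1/40 → 1/30 → 1/25.

1/25s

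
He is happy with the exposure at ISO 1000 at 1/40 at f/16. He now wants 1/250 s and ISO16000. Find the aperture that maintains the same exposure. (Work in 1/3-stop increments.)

f/25

Shutter speed: 1/40 → 1/50 → 1/60 → 1/80 → 1/100 → 1/125 → 1/160 → 1/200 → 1/250 — 2 2/3 stops faster (darker).
ISO: 1000 → 1250 → 1600 → 2000 → 2500 → 3200 → 4000 → 5000 → 6400 → 8000 → 10000 → 12800 → 16000 — 4 stops higher (brighter).
Net change so far: 1 1/3 stops brighter. Offset with the aperture: f/16 → f/18 → f/20 → f/22 → f/25.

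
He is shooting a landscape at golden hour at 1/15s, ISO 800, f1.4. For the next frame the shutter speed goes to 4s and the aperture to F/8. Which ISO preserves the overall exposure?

ISO 400

Shutter speed: 1/15 → 1/8 → 1/4 → 1/2 → 1 → 2 → 4 — 6 stops longer (brighter).
Aperture: f/1.4 → f/2 → f/2.8 → f/4 → f/5.6 → f/8 — 5 stops stopped down (darker).
Net change so far: 1 stop brighter. Offset with the ISO: 800 → 400.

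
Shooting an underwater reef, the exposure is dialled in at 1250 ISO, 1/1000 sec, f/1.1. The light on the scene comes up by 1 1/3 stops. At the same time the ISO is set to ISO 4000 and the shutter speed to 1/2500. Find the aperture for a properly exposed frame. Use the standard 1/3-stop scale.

Scene light: 1 1/3 stops brighter.
ISO: 1250 → 1600 → 2000 → 2500 → 3200 → 4000 — 1 2/3 stops higher (brighter).
Shutter speed: 1/1000 → 1/1250 → 1/1600 → 1/2000 → 1/2500 — 1 1/3 stops faster (darker).
Net so far: 1 2/3 stops brighter. Aperture: f/1.1 → f/1.2 → f/1.4 → f/1.6 → f/1.8 → f/2.

f/2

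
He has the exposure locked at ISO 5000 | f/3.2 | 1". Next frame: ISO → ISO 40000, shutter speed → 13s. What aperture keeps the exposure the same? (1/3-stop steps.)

f/32

ISO: 5000 → 6400 → 8000 → 10000 → 12800 → 16000 → 20000 → 25600 → 32000 → 40000 — 3 stops raised (brighter).
Shutter speed: 1 → 1.3 → 1.6 → 2 → 2.5 → 3.2 → 4 → 5 → 6 → 8 → 10 → 13 — 3 2/3 stops slower (brighter).
Net change so far: 6 2/3 stops brighter. Offset with the aperture: f/3.2 → f/3.5 → f/4 → f/4.5 → f/5 → f/5.6 → f/6.3 → f/7.1 → f/8 → f/9 → f/10 → f/11 → f/13 → f/14 → f/16 → f/18 → f/20 → f/22 → f/25 → f/29 → f/32.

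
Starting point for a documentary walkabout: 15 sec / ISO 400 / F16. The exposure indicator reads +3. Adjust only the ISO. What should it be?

ISO 50

Overexposed by 3 stops → need 3 stops darker.
ISO: 400 → 200 → 100 → 50.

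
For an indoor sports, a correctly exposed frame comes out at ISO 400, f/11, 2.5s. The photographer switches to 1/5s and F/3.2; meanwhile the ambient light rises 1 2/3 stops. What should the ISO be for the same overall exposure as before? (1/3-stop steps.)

ISO 125

Scene light: 1 2/3 stops brighter.
Shutter speed: 2.5 → 2 → 1.6 → 1.3 → 1 → 0.8 → 0.6 → 0.5 → 0.4 → 0.3 → 1/4 → 1/5 — 3 2/3 stops shorter (darker).
Aperture: f/11 → f/10 → f/9 → f/8 → f/7.1 → f/6.3 → f/5.6 → f/5 → f/4.5 → f/4 → f/3.5 → f/3.2 — 3 2/3 stops larger aperture (brighter).
Net so far: 1 2/3 stops brighter. ISO: 400 → 320 → 250 → 200 → 160 → 125.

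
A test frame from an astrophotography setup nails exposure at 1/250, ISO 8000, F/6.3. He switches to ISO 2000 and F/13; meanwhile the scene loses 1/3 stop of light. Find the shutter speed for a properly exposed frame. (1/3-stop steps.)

Scene light: 1/3 stop darker.
ISO: 8000 → 6400 → 5000 → 4000 → 3200 → 2500 → 2000 — 2 stops dropped (darker).
Aperture: f/6.3 → f/7.1 → f/8 → f/9 → f/10 → f/11 → f/13 — 2 stops narrower (darker).
Net so far: 4 1/3 stops darker. Shutter speed: 1/250 → 1/200 → 1/160 → 1/125 → 1/100 → 1/80 → 1/60 → 1/50 → 1/40 → 1/30 → 1/25 → 1/20 → 1/15 → 1/13.

1/13s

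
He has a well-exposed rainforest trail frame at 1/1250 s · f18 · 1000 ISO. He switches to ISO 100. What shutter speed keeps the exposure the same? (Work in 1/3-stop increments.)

ISO: 1000 → 800 → 640 → 500 → 400 → 320 → 250 → 200 → 160 → 125 → 100 — 3 1/3 stops lower (darker).
Need 3 1/3 stops brighter from the shutter speed: 1/1250 → 1/1000 → 1/800 → 1/640 → 1/500 → 1/400 → 1/320 → 1/250 → 1/200 → 1/160 → 1/125.

1/125s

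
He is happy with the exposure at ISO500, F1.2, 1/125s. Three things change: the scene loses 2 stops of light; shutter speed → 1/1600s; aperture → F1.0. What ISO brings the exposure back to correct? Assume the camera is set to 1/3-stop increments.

Scene light: 2 stops darker.
Shutter speed: 1/125 → 1/160 → 1/200 → 1/250 → 1/320 → 1/400 → 1/500 → 1/640 → 1/800 → 1/1000 → 1/1250 → 1/1600 — 3 2/3 stops faster (darker).
Aperture: f/1.2 → f/1.1 → f/1.0 — 2/3 stop larger aperture (brighter).
Net so far: 5 stops darker. ISO: 500 → 640 → 800 → 1000 → 1250 → 1600 → 2000 → 2500 → 3200 → 4000 → 5000 → 6400 → 8000 → 10000 → 12800 → 16000.

ISO 16000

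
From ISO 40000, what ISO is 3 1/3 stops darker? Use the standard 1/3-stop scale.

ISO: 40000 → 32000 → 25600 → 20000 → 16000 → 12800 → 10000 → 8000 → 6400 → 5000 → 4000 — 3 1/3 stops lower (darker).

ISO 4000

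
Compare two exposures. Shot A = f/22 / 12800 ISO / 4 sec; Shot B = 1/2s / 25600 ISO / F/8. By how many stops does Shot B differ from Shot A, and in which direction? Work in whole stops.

Aperture: f/22 → f/16 → f/11 → f/8 — 3 stops larger aperture (brighter).
Shutter speed: 4 → 2 → 1 → 1/2 — 3 stops shorter (darker).
ISO: 12800 → 25600 — 1 stop higher (brighter).
Net: +3 −3 +1 = +1 stop.

1 stop brighter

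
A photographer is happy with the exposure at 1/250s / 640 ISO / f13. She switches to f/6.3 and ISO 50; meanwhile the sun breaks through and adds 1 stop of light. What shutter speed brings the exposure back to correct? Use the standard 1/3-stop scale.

Scene light: 1 stop brighter.
Aperture: f/13 → f/11 → f/10 → f/9 → f/8 → f/7.1 → f/6.3 — 2 stops wider (brighter).
ISO: 640 → 500 → 400 → 320 → 250 → 200 → 160 → 125 → 100 → 80 → 64 → 50 — 3 2/3 stops lower (darker).
Net so far: 2/3 stop darker. Shutter speed: 1/250 → 1/200 → 1/160.

1/160s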